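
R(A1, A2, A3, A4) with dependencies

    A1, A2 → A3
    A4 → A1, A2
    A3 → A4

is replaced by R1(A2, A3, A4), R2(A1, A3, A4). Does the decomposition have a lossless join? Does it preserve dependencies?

lossless but not dependency-preserving

Lossless test: (A3, A4)⁺ = {A1, A2, A3, A4}, which contains all of one fragment — lossless.
Dependency preservation: the restricted closure of {A1, A2} across the fragments never reaches {A3}, so A1, A2 → A3 cannot be enforced without a join — not preserved.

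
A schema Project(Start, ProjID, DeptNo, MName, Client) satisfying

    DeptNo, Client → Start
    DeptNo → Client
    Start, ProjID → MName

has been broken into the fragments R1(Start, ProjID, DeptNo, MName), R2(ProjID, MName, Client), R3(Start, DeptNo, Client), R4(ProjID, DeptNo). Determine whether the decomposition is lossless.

Yes

Chase test. Columns are Start, ProjID, DeptNo, MName, Client; row i has aⱼ where attribute j ∈ Ri, else bᵢⱼ.
Initial tableau (one row per fragment):
  row 1: a1 a2 a3 a4 b15
  row 2: b21 a2 b23 a4 a5
  row 3: a1 b32 a3 b34 a5
  row 4: b41 a2 a3 b44 b45
Rows 1 and 3 agree on DeptNo; apply DeptNo→Client and equate their Client entries.
Rows 1 and 4 agree on DeptNo; apply DeptNo→Client and equate their Client entries.
Rows 1 and 4 agree on DeptNo, Client; apply DeptNo, Client→Start and equate their Start entries.
Rows 1 and 4 agree on Start, ProjID; apply Start, ProjID→MName and equate their MName entries.
Row 1 is now all distinguished symbols — the join is lossless.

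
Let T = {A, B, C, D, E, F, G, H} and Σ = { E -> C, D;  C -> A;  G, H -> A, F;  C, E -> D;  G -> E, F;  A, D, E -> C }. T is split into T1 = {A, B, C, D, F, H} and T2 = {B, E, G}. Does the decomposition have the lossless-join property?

No

Common attributes: T1 ∩ T2 = {B}.
No dependency enlarges {B}, so (B)⁺ = {B}.
The closure contains neither all of T1 = {A, B, C, D, F, H} nor all of T2 = {B, E, G}, so the common attributes are not a superkey of either fragment. The join is lossy.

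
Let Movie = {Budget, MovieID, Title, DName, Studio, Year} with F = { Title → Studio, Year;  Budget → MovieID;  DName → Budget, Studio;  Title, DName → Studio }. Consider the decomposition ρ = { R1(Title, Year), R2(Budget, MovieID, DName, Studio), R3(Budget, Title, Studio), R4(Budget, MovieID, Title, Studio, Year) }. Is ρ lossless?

No

Chase test. Columns are Budget, MovieID, Title, DName, Studio, Year; row i has aⱼ where attribute j ∈ Ri, else bᵢⱼ.
Initial tableau (one row per fragment):
  row 1: b11 b12 a3 b14 b15 a6
  row 2: a1 a2 b23 a4 a5 b26
  row 3: a1 b32 a3 b34 a5 b36
  row 4: a1 a2 a3 b44 a5 a6
Rows 1 and 3 agree on Title; apply Title→Studio, Year and equate their Studio, Year entries.
Rows 2 and 3 agree on Budget; apply Budget→MovieID and equate their MovieID entries.
No row becomes fully distinguished — the join is lossy.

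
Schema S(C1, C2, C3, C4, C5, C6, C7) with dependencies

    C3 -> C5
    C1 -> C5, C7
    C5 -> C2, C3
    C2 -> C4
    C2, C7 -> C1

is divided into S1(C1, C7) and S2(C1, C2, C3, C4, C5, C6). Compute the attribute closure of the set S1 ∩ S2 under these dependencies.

S1 ∩ S2 = {C1}.
C1 → C5, C7 applies, adding C5, C7
C5 → C2, C3 applies, adding C2, C3
C2 → C4 applies, adding C4
Closure: {C1, C2, C3, C4, C5, C7}.

C1, C2, C3, C4, C5, C7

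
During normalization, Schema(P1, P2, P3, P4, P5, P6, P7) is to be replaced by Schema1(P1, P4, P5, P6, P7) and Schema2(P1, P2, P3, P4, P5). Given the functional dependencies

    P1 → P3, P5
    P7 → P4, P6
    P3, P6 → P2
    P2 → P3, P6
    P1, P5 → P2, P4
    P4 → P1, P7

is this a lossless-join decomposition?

Yes

Common attributes: Schema1 ∩ Schema2 = {P1, P4, P5}.
Closure of {P1, P4, P5}: P1 → P3, P5 applies, adding P3; P1, P5 → P2, P4 applies, adding P2; P4 → P1, P7 applies, adding P7; P7 → P4, P6 applies, adding P6. So (P1, P4, P5)⁺ = {P1, P2, P3, P4, P5, P6, P7}.
This closure contains every attribute of Schema1, so Schema1 ∩ Schema2 → Schema1. The join is lossless.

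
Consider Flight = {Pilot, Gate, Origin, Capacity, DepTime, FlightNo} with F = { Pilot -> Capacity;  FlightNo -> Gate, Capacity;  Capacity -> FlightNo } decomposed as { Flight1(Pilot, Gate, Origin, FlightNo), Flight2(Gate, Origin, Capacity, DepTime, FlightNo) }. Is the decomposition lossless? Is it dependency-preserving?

lossy but dependency-preserving

Lossless test: (Gate, Origin, FlightNo)⁺ = {Gate, Origin, Capacity, FlightNo}, which is a superkey of neither fragment — lossy.
Dependency preservation: Pilot → Capacity is not contained in any single fragment, but the restricted closure of its left-hand side across the fragments still reaches the right-hand side; the remaining FDs each lie inside some fragment. All dependencies are preserved.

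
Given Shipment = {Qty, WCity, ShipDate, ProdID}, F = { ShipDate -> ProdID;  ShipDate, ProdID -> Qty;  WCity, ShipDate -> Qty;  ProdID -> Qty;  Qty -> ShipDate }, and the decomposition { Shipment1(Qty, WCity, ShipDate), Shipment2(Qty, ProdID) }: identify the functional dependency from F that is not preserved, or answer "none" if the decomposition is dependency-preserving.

ShipDate → ProdID: restricted closure across fragments reaches ProdID.
ShipDate, ProdID → Qty: restricted closure across fragments reaches Qty.
WCity, ShipDate → Qty lies within Shipment1.
ProdID → Qty lies within Shipment2.
Qty → ShipDate lies within Shipment1.
Every dependency is enforceable on the fragments, so the decomposition is dependency-preserving.

none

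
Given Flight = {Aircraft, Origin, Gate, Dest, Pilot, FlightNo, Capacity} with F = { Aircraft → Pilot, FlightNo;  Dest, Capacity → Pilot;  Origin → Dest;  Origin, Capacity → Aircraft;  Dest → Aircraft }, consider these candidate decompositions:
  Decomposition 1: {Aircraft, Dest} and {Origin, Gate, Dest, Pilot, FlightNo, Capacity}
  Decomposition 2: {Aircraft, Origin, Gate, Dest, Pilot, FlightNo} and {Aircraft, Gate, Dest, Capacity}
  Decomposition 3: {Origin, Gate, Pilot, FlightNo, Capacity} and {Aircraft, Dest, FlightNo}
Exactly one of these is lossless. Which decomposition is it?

Decomposition 1

Decomposition 1: common = {Dest}, closure = {Aircraft, Dest, Pilot, FlightNo} → lossless.
Decomposition 2: common = {Aircraft, Gate, Dest}, closure = {Aircraft, Gate, Dest, Pilot, FlightNo} → lossy.
Decomposition 3: common = {FlightNo}, closure = {FlightNo} → lossy.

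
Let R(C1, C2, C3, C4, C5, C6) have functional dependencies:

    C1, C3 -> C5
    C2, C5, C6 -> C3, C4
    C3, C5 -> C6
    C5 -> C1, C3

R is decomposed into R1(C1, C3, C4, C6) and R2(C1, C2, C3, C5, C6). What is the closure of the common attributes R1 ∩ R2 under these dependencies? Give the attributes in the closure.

R1 ∩ R2 = {C1, C3, C6}.
C1, C3 → C5 applies, adding C5
Closure: {C1, C3, C5, C6}.

C1, C3, C5, C6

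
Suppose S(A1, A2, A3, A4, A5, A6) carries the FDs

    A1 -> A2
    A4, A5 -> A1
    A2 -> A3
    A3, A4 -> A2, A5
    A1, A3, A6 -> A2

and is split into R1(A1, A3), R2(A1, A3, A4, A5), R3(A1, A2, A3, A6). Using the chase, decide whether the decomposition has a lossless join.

Chase test. Columns are A1, A2, A3, A4, A5, A6; row i has aⱼ where attribute j ∈ Ri, else bᵢⱼ.
Initial tableau (one row per fragment):
  row 1: a1 b12 a3 b14 b15 b16
  row 2: a1 b22 a3 a4 a5 b26
  row 3: a1 a2 a3 b34 b35 a6
Rows 1 and 2 agree on A1; apply A1→A2 and equate their A2 entries.
Rows 1 and 3 agree on A1; apply A1→A2 and equate their A2 entries.
No row becomes fully distinguished — the join is lossy.

No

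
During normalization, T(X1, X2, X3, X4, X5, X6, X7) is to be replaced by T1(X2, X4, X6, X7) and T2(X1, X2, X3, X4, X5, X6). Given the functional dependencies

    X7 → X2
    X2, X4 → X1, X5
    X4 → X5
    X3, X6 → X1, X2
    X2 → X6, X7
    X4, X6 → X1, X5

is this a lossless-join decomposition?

Yes

Common attributes: T1 ∩ T2 = {X2, X4, X6}.
Closure of {X2, X4, X6}: X2, X4 → X1, X5 applies, adding X1, X5; X2 → X6, X7 applies, adding X7. So (X2, X4, X6)⁺ = {X1, X2, X4, X5, X6, X7}.
This closure contains every attribute of T1, so T1 ∩ T2 → T1. The join is lossless.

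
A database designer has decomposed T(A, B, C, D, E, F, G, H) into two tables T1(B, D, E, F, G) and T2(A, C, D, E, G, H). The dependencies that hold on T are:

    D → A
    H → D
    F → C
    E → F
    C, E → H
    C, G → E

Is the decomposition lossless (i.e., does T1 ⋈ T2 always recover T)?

Common attributes: T1 ∩ T2 = {D, E, G}.
Closure of {D, E, G}: D → A applies, adding A; E → F applies, adding F; F → C applies, adding C; C, E → H applies, adding H. So (D, E, G)⁺ = {A, C, D, E, F, G, H}.
This closure contains every attribute of T2, so T1 ∩ T2 → T2. The join is lossless.

Yes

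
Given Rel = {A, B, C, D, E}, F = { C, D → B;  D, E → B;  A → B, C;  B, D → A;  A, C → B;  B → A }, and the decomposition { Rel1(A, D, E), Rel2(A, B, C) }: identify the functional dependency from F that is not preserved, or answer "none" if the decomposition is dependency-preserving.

Check C, D → B: no single fragment contains all of {B, C, D}, and the restricted closure of {C, D} across the fragments never reaches {B}.
D, E → B is preserved.
A → B, C is preserved.
B, D → A is preserved.
A, C → B is preserved.
B → A is preserved.

C, D → B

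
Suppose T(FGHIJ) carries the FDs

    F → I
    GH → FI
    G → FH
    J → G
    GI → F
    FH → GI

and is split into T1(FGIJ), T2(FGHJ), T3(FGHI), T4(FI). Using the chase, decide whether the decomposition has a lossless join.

Chase test. Columns are FGHIJ; row i has aⱼ where attribute j ∈ Ti, else bᵢⱼ.
Initial tableau (one row per fragment):
  row 1: a1 a2 b13 a4 a5
  row 2: a1 a2 a3 b24 a5
  row 3: a1 a2 a3 a4 b35
  row 4: a1 b42 b43 a4 b45
Rows 1 and 2 agree on F; apply F→I and equate their I entries.
Rows 1 and 2 agree on G; apply G→FH and equate their FH entries.
Row 1 is now all distinguished symbols — the join is lossless.

Yes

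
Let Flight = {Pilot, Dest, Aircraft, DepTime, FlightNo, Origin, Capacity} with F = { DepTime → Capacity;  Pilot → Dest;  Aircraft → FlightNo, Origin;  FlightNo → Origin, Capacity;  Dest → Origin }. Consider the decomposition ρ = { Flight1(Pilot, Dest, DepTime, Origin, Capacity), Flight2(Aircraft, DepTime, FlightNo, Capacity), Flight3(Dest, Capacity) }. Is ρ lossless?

Chase test. Columns are Pilot, Dest, Aircraft, DepTime, FlightNo, Origin, Capacity; row i has aⱼ where attribute j ∈ Flighti, else bᵢⱼ.
Initial tableau (one row per fragment):
  row 1: a1 a2 b13 a4 b15 a6 a7
  row 2: b21 b22 a3 a4 a5 b26 a7
  row 3: b31 a2 b33 b34 b35 b36 a7
Rows 1 and 3 agree on Dest; apply Dest→Origin and equate their Origin entries.
No row becomes fully distinguished — the join is lossy.

No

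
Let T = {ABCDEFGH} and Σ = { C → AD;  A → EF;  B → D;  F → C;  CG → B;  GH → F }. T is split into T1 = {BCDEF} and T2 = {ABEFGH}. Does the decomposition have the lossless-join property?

Common attributes: T1 ∩ T2 = {BEF}.
Closure of {BEF}: B → D applies, adding D; F → C applies, adding C; C → AD applies, adding A. So (BEF)⁺ = {ABCDEF}.
This closure contains every attribute of T1, so T1 ∩ T2 → T1. The join is lossless.

Yes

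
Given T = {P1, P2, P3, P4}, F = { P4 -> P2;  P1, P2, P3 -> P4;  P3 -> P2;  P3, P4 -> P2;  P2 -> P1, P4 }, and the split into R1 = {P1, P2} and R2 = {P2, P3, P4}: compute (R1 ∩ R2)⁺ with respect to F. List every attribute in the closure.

P1, P2, P4

R1 ∩ R2 = {P2}.
P2 → P1, P4 applies, adding P1, P4
Closure: {P1, P2, P4}.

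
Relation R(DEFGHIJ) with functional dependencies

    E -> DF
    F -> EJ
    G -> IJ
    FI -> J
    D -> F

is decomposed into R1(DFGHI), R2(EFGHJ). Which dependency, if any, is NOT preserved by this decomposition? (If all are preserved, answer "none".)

none

E → DF: restricted closure across fragments reaches DF.
F → EJ lies within R2.
G → IJ: restricted closure across fragments reaches IJ.
FI → J: restricted closure across fragments reaches J.
D → F lies within R1.
Every dependency is enforceable on the fragments, so the decomposition is dependency-preserving.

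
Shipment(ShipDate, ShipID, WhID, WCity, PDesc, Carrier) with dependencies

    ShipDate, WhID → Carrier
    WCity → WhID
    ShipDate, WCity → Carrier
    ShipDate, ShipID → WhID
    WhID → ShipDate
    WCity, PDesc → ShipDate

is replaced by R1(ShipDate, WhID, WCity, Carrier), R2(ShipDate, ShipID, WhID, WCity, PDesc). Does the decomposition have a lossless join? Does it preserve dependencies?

Lossless test: (ShipDate, WhID, WCity)⁺ = {ShipDate, WhID, WCity, Carrier}, which contains all of one fragment — lossless.
Dependency preservation: every FD's attributes lie within a single fragment, so each can be enforced locally — preserved.

lossless and dependency-preserving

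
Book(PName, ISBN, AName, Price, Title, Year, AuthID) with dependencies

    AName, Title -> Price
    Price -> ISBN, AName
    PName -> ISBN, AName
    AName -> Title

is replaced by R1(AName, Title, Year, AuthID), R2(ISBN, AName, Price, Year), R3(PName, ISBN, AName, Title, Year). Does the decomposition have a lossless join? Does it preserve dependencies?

Lossless test (chase): Rows 1 and 3 agree on AName, Title; apply AName, Title→Price and equate their Price entries. Rows 1 and 3 agree on Price; apply Price→ISBN, AName and equate their ISBN, AName entries. Rows 1 and 2 agree on AName; apply AName→Title and equate their Title entries. Rows 1 and 2 agree on AName, Title; apply AName, Title→Price and equate their Price entries. No row becomes fully distinguished — the join is lossy.
Dependency preservation: AName, Title → Price is not contained in any single fragment, but the restricted closure of its left-hand side across the fragments still reaches the right-hand side; the remaining FDs each lie inside some fragment. All dependencies are preserved.

lossy but dependency-preserving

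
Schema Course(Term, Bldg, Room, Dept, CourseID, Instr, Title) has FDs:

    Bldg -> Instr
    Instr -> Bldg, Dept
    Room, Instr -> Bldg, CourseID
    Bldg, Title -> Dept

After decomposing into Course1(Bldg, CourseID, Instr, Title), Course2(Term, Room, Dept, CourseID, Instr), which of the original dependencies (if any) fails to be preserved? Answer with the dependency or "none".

Bldg → Instr lies within Course1.
Instr → Bldg, Dept: restricted closure across fragments reaches Bldg, Dept.
Room, Instr → Bldg, CourseID: restricted closure across fragments reaches Bldg, CourseID.
Bldg, Title → Dept: restricted closure across fragments reaches Dept.
Every dependency is enforceable on the fragments, so the decomposition is dependency-preserving.

none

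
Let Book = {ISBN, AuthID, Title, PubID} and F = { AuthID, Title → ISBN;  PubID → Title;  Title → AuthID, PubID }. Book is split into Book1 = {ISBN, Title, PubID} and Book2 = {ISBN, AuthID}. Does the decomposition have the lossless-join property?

Common attributes: Book1 ∩ Book2 = {ISBN}.
No dependency enlarges {ISBN}, so (ISBN)⁺ = {ISBN}.
The closure contains neither all of Book1 = {ISBN, Title, PubID} nor all of Book2 = {ISBN, AuthID}, so the common attributes are not a superkey of either fragment. The join is lossy.

No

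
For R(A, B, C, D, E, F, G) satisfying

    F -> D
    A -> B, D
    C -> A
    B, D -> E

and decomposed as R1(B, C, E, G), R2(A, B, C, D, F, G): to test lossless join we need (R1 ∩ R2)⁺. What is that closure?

A, B, C, D, E, G

R1 ∩ R2 = {B, C, G}.
C → A applies, adding A
A → B, D applies, adding D
B, D → E applies, adding E
Closure: {A, B, C, D, E, G}.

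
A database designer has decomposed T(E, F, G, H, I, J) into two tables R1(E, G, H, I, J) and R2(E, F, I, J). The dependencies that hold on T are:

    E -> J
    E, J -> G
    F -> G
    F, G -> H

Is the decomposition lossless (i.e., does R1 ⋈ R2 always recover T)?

Common attributes: R1 ∩ R2 = {E, I, J}.
Closure of {E, I, J}: E, J → G applies, adding G. So (E, I, J)⁺ = {E, G, I, J}.
The closure contains neither all of R1 = {E, G, H, I, J} nor all of R2 = {E, F, I, J}, so the common attributes are not a superkey of either fragment. The join is lossy.

No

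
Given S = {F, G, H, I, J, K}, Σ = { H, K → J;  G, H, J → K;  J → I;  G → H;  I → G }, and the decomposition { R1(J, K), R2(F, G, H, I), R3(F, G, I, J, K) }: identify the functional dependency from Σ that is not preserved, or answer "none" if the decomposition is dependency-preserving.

Check H, K → J: no single fragment contains all of {H, J, K}, and the restricted closure of {H, K} across the fragments never reaches {J}.
G, H, J → K is preserved.
J → I is preserved.
G → H is preserved.
I → G is preserved.

H, K → J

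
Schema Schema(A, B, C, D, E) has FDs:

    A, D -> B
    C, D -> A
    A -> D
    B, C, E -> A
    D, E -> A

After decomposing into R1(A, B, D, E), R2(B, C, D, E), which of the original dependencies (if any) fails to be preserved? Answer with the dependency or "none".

C, D -> A

Check C, D → A: no single fragment contains all of {A, C, D}, and the restricted closure of {C, D} across the fragments never reaches {A}.
A, D → B is preserved.
A → D is preserved.
B, C, E → A is preserved.
D, E → A is preserved.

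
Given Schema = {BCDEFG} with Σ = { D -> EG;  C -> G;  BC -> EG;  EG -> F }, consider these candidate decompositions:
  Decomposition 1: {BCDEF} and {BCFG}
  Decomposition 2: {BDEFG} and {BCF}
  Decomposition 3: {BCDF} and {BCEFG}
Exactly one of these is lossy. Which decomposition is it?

Decomposition 1: common = {BCF}, closure = {BCEFG} → lossless.
Decomposition 2: common = {BF}, closure = {BF} → lossy.
Decomposition 3: common = {BCF}, closure = {BCEFG} → lossless.

Decomposition 2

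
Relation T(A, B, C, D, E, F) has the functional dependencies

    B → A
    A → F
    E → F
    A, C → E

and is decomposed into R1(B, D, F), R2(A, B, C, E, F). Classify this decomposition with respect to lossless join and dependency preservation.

lossy but dependency-preserving

Lossless test: (B, F)⁺ = {A, B, F}, which is a superkey of neither fragment — lossy.
Dependency preservation: every FD's attributes lie within a single fragment, so each can be enforced locally — preserved.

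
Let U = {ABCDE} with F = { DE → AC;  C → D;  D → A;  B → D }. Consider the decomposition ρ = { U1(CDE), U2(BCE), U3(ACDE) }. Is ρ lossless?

Yes

Chase test. Columns are ABCDE; row i has aⱼ where attribute j ∈ Ui, else bᵢⱼ.
Initial tableau (one row per fragment):
  row 1: b11 b12 a3 a4 a5
  row 2: b21 a2 a3 b24 a5
  row 3: a1 b32 a3 a4 a5
Rows 1 and 3 agree on DE; apply DE→AC and equate their AC entries.
Rows 1 and 2 agree on C; apply C→D and equate their D entries.
Rows 1 and 2 agree on D; apply D→A and equate their A entries.
Row 2 is now all distinguished symbols — the join is lossless.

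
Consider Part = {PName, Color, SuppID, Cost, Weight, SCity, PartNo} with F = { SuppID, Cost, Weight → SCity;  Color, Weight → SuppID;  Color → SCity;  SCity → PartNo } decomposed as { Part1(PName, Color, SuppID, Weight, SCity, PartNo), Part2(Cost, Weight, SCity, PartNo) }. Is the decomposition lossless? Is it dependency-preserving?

lossy and not dependency-preserving

Lossless test: (Weight, SCity, PartNo)⁺ = {Weight, SCity, PartNo}, which is a superkey of neither fragment — lossy.
Dependency preservation: the restricted closure of {SuppID, Cost, Weight} across the fragments never reaches {SCity}, so SuppID, Cost, Weight → SCity cannot be enforced without a join — not preserved.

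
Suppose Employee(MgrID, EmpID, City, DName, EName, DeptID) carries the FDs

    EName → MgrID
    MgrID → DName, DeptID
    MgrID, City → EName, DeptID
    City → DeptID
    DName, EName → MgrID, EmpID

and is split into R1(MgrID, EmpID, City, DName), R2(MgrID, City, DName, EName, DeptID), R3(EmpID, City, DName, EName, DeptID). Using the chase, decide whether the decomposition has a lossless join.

Yes

Chase test. Columns are MgrID, EmpID, City, DName, EName, DeptID; row i has aⱼ where attribute j ∈ Ri, else bᵢⱼ.
Initial tableau (one row per fragment):
  row 1: a1 a2 a3 a4 b15 b16
  row 2: a1 b22 a3 a4 a5 a6
  row 3: b31 a2 a3 a4 a5 a6
Rows 2 and 3 agree on EName; apply EName→MgrID and equate their MgrID entries.
Rows 1 and 2 agree on MgrID; apply MgrID→DName, DeptID and equate their DName, DeptID entries.
Rows 1 and 2 agree on MgrID, City; apply MgrID, City→EName, DeptID and equate their EName, DeptID entries.
Rows 1 and 2 agree on DName, EName; apply DName, EName→MgrID, EmpID and equate their MgrID, EmpID entries.
Row 1 is now all distinguished symbols — the join is lossless.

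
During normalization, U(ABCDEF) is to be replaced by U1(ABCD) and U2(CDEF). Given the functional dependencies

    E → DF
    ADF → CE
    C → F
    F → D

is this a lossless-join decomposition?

Common attributes: U1 ∩ U2 = {CD}.
Closure of {CD}: C → F applies, adding F. So (CD)⁺ = {CDF}.
The closure contains neither all of U1 = {ABCD} nor all of U2 = {CDEF}, so the common attributes are not a superkey of either fragment. The join is lossy.

No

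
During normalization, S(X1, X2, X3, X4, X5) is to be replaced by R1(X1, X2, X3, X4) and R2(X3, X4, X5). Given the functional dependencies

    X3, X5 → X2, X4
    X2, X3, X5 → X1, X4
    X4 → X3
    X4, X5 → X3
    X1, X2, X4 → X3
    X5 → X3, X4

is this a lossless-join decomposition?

No

Common attributes: R1 ∩ R2 = {X3, X4}.
No dependency enlarges {X3, X4}, so (X3, X4)⁺ = {X3, X4}.
The closure contains neither all of R1 = {X1, X2, X3, X4} nor all of R2 = {X3, X4, X5}, so the common attributes are not a superkey of either fragment. The join is lossy.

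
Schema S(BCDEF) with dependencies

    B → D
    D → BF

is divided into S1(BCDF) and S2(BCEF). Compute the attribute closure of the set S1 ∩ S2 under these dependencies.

S1 ∩ S2 = {BCF}.
B → D applies, adding D
Closure: {BCDF}.

BCDF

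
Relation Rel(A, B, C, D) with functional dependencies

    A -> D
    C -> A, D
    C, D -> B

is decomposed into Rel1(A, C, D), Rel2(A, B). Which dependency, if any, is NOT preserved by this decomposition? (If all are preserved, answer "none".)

Check C, D → B: no single fragment contains all of {B, C, D}, and the restricted closure of {C, D} across the fragments never reaches {B}.
A → D is preserved.
C → A, D is preserved.

C, D -> B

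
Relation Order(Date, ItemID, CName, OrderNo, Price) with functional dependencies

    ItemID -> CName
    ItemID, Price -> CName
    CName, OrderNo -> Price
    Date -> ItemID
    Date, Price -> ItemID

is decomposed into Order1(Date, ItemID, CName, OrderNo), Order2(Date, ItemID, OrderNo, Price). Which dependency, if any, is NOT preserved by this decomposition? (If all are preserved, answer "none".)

CName, OrderNo -> Price

Check CName, OrderNo → Price: no single fragment contains all of {CName, OrderNo, Price}, and the restricted closure of {CName, OrderNo} across the fragments never reaches {Price}.
ItemID → CName is preserved.
ItemID, Price → CName is preserved.
Date → ItemID is preserved.
Date, Price → ItemID is preserved.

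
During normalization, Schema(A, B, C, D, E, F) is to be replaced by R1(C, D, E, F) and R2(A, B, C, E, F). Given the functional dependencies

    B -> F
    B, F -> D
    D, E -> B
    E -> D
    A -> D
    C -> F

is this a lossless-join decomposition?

Yes

Common attributes: R1 ∩ R2 = {C, E, F}.
Closure of {C, E, F}: E → D applies, adding D; D, E → B applies, adding B. So (C, E, F)⁺ = {B, C, D, E, F}.
This closure contains every attribute of R1, so R1 ∩ R2 → R1. The join is lossless.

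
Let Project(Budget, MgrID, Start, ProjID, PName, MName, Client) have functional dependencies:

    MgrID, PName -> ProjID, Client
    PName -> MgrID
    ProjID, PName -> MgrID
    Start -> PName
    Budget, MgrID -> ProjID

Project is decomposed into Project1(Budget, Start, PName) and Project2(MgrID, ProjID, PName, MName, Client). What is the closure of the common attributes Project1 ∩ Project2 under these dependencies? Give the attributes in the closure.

MgrID, ProjID, PName, Client

Project1 ∩ Project2 = {PName}.
PName → MgrID applies, adding MgrID
MgrID, PName → ProjID, Client applies, adding ProjID, Client
Closure: {MgrID, ProjID, PName, Client}.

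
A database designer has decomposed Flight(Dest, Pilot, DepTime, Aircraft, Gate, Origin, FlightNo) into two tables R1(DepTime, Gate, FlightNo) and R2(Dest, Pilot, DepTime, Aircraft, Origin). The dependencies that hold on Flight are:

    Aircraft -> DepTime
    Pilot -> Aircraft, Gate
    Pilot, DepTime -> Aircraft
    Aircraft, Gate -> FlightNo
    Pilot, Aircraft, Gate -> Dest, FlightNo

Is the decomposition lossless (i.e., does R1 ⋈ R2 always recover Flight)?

Common attributes: R1 ∩ R2 = {DepTime}.
No dependency enlarges {DepTime}, so (DepTime)⁺ = {DepTime}.
The closure contains neither all of R1 = {DepTime, Gate, FlightNo} nor all of R2 = {Dest, Pilot, DepTime, Aircraft, Origin}, so the common attributes are not a superkey of either fragment. The join is lossy.

No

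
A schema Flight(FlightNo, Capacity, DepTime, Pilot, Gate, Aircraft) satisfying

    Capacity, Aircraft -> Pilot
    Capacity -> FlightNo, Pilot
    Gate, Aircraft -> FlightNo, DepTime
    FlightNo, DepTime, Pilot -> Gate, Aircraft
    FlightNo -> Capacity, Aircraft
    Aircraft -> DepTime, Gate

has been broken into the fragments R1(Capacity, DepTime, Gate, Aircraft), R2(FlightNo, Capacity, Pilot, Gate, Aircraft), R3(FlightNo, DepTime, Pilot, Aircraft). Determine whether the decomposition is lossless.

Chase test. Columns are FlightNo, Capacity, DepTime, Pilot, Gate, Aircraft; row i has aⱼ where attribute j ∈ Ri, else bᵢⱼ.
Initial tableau (one row per fragment):
  row 1: b11 a2 a3 b14 a5 a6
  row 2: a1 a2 b23 a4 a5 a6
  row 3: a1 b32 a3 a4 b35 a6
Rows 1 and 2 agree on Capacity, Aircraft; apply Capacity, Aircraft→Pilot and equate their Pilot entries.
Rows 1 and 2 agree on Capacity; apply Capacity→FlightNo, Pilot and equate their FlightNo, Pilot entries.
Rows 1 and 2 agree on Gate, Aircraft; apply Gate, Aircraft→FlightNo, DepTime and equate their FlightNo, DepTime entries.
Rows 1 and 3 agree on FlightNo, DepTime, Pilot; apply FlightNo, DepTime, Pilot→Gate, Aircraft and equate their Gate, Aircraft entries.
Rows 1 and 3 agree on FlightNo; apply FlightNo→Capacity, Aircraft and equate their Capacity, Aircraft entries.
Row 1 is now all distinguished symbols — the join is lossless.

Yes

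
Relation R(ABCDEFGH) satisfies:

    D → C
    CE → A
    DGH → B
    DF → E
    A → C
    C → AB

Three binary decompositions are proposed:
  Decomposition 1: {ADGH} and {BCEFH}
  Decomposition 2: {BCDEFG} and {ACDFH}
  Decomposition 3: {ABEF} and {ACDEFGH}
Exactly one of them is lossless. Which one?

Decomposition 1: common = {H}, closure = {H} → lossy.
Decomposition 2: common = {CDF}, closure = {ABCDEF} → lossy.
Decomposition 3: common = {AEF}, closure = {ABCEF} → lossless.

Decomposition 3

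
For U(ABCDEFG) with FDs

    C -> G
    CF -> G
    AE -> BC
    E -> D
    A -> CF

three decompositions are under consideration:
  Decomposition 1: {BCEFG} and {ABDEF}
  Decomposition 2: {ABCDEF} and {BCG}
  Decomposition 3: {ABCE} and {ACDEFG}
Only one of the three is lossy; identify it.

Decomposition 1

Decomposition 1: common = {BEF}, closure = {BDEF} → lossy.
Decomposition 2: common = {BC}, closure = {BCG} → lossless.
Decomposition 3: common = {ACE}, closure = {ABCDEFG} → lossless.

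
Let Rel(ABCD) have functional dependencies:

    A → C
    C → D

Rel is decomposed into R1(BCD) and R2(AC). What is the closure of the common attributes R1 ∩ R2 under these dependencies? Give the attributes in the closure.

R1 ∩ R2 = {C}.
C → D applies, adding D
Closure: {CD}.

CD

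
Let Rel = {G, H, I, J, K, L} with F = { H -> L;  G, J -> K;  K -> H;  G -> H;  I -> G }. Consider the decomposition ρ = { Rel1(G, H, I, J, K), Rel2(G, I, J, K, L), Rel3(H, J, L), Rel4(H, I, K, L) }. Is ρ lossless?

Chase test. Columns are G, H, I, J, K, L; row i has aⱼ where attribute j ∈ Reli, else bᵢⱼ.
Initial tableau (one row per fragment):
  row 1: a1 a2 a3 a4 a5 b16
  row 2: a1 b22 a3 a4 a5 a6
  row 3: b31 a2 b33 a4 b35 a6
  row 4: b41 a2 a3 b44 a5 a6
Rows 1 and 3 agree on H; apply H→L and equate their L entries.
Rows 1 and 2 agree on K; apply K→H and equate their H entries.
Rows 1 and 4 agree on I; apply I→G and equate their G entries.
Row 1 is now all distinguished symbols — the join is lossless.

Yes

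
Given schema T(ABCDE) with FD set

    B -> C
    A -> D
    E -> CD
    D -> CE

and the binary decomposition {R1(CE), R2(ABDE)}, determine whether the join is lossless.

Yes

Common attributes: R1 ∩ R2 = {E}.
Closure of {E}: E → CD applies, adding CD. So (E)⁺ = {CDE}.
This closure contains every attribute of R1, so R1 ∩ R2 → R1. The join is lossless.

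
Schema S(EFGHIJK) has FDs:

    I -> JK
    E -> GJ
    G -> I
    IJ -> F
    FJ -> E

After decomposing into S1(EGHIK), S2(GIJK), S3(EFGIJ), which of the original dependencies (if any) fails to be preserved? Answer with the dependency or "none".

I → JK lies within S2.
E → GJ lies within S3.
G → I lies within S1.
IJ → F lies within S3.
FJ → E lies within S3.
Every dependency is enforceable on the fragments, so the decomposition is dependency-preserving.

none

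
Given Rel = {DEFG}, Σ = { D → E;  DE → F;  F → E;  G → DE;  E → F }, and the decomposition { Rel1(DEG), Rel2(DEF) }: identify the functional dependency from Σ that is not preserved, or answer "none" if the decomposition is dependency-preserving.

D → E lies within Rel1.
DE → F lies within Rel2.
F → E lies within Rel2.
G → DE lies within Rel1.
E → F lies within Rel2.
Every dependency is enforceable on the fragments, so the decomposition is dependency-preserving.

none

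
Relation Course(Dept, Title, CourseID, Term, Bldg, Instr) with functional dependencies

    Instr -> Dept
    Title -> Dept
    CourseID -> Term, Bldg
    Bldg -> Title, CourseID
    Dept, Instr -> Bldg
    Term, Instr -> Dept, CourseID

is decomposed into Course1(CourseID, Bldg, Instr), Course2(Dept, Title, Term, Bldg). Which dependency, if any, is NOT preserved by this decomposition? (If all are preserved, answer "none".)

none

Instr → Dept: restricted closure across fragments reaches Dept.
Title → Dept lies within Course2.
CourseID → Term, Bldg: restricted closure across fragments reaches Term, Bldg.
Bldg → Title, CourseID: restricted closure across fragments reaches Title, CourseID.
Dept, Instr → Bldg: restricted closure across fragments reaches Bldg.
Term, Instr → Dept, CourseID: restricted closure across fragments reaches Dept, CourseID.
Every dependency is enforceable on the fragments, so the decomposition is dependency-preserving.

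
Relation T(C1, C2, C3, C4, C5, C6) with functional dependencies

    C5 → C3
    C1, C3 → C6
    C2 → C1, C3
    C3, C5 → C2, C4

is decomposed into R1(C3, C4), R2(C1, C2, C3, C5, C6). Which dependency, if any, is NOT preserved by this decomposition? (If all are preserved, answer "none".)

Check C3, C5 → C2, C4: no single fragment contains all of {C2, C3, C4, C5}, and the restricted closure of {C3, C5} across the fragments never reaches {C2, C4}.
C5 → C3 is preserved.
C1, C3 → C6 is preserved.
C2 → C1, C3 is preserved.

C3, C5 → C2, C4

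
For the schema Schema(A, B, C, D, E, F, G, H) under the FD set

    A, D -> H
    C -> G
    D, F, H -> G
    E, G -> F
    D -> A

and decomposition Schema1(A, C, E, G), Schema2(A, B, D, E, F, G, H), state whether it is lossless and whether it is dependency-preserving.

Lossless test: (A, E, G)⁺ = {A, E, F, G}, which is a superkey of neither fragment — lossy.
Dependency preservation: every FD's attributes lie within a single fragment, so each can be enforced locally — preserved.

lossy but dependency-preserving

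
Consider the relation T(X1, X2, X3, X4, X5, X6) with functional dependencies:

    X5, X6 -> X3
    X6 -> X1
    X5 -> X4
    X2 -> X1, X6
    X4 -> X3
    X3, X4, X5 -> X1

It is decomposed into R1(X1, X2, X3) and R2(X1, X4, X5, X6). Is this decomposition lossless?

No

Common attributes: R1 ∩ R2 = {X1}.
No dependency enlarges {X1}, so (X1)⁺ = {X1}.
The closure contains neither all of R1 = {X1, X2, X3} nor all of R2 = {X1, X4, X5, X6}, so the common attributes are not a superkey of either fragment. The join is lossy.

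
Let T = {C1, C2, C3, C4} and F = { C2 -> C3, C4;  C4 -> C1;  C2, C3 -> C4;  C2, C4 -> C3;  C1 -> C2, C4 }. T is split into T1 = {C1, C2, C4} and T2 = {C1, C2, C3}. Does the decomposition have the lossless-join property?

Common attributes: T1 ∩ T2 = {C1, C2}.
Closure of {C1, C2}: C2 → C3, C4 applies, adding C3, C4. So (C1, C2)⁺ = {C1, C2, C3, C4}.
This closure contains every attribute of T1, so T1 ∩ T2 → T1. The join is lossless.

Yes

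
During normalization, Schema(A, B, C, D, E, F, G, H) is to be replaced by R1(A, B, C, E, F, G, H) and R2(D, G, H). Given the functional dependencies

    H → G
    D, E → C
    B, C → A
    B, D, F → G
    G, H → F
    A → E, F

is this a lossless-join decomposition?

No

Common attributes: R1 ∩ R2 = {G, H}.
Closure of {G, H}: G, H → F applies, adding F. So (G, H)⁺ = {F, G, H}.
The closure contains neither all of R1 = {A, B, C, E, F, G, H} nor all of R2 = {D, G, H}, so the common attributes are not a superkey of either fragment. The join is lossy.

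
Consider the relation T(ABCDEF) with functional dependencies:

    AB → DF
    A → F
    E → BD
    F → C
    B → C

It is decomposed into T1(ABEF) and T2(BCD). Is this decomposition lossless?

No

Common attributes: T1 ∩ T2 = {B}.
Closure of {B}: B → C applies, adding C. So (B)⁺ = {BC}.
The closure contains neither all of T1 = {ABEF} nor all of T2 = {BCD}, so the common attributes are not a superkey of either fragment. The join is lossy.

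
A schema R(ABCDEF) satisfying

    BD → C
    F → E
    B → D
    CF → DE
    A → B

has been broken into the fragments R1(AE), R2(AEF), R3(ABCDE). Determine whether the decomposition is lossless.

Chase test. Columns are ABCDEF; row i has aⱼ where attribute j ∈ Ri, else bᵢⱼ.
Initial tableau (one row per fragment):
  row 1: a1 b12 b13 b14 a5 b16
  row 2: a1 b22 b23 b24 a5 a6
  row 3: a1 a2 a3 a4 a5 b36
Rows 1 and 2 agree on A; apply A→B and equate their B entries.
Rows 1 and 3 agree on A; apply A→B and equate their B entries.
Rows 1 and 2 agree on B; apply B→D and equate their D entries.
Rows 1 and 3 agree on B; apply B→D and equate their D entries.
Rows 1 and 2 agree on BD; apply BD→C and equate their C entries.
Rows 1 and 3 agree on BD; apply BD→C and equate their C entries.
Row 2 is now all distinguished symbols — the join is lossless.

Yes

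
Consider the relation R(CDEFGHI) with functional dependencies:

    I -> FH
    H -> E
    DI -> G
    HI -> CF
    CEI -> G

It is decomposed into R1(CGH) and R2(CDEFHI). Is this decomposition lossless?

No

Common attributes: R1 ∩ R2 = {CH}.
Closure of {CH}: H → E applies, adding E. So (CH)⁺ = {CEH}.
The closure contains neither all of R1 = {CGH} nor all of R2 = {CDEFHI}, so the common attributes are not a superkey of either fragment. The join is lossy.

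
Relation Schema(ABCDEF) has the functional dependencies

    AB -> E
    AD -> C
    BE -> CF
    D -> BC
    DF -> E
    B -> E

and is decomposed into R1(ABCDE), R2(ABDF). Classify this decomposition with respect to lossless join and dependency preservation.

lossless and dependency-preserving

Lossless test: (ABD)⁺ = {ABCDEF}, which contains all of one fragment — lossless.
Dependency preservation: BE → CF; DF → E are not contained in any single fragment, but the restricted closure of each left-hand side across the fragments still reaches the right-hand side; the remaining FDs each lie inside some fragment. All dependencies are preserved.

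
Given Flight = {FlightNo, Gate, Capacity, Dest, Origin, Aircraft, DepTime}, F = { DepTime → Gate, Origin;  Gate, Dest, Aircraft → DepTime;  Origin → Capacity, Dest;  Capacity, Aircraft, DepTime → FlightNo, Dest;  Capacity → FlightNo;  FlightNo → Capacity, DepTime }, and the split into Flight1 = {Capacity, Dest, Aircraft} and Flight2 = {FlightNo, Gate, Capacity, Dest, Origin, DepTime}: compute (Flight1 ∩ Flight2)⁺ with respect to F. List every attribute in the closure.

FlightNo, Gate, Capacity, Dest, Origin, DepTime

Flight1 ∩ Flight2 = {Capacity, Dest}.
Capacity → FlightNo applies, adding FlightNo
FlightNo → Capacity, DepTime applies, adding DepTime
DepTime → Gate, Origin applies, adding Gate, Origin
Closure: {FlightNo, Gate, Capacity, Dest, Origin, DepTime}.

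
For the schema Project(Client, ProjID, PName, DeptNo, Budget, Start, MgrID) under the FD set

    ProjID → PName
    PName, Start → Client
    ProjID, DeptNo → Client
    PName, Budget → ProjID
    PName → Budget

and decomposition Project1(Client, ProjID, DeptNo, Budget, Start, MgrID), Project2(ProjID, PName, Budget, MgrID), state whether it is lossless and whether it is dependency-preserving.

Lossless test: (ProjID, Budget, MgrID)⁺ = {ProjID, PName, Budget, MgrID}, which contains all of one fragment — lossless.
Dependency preservation: PName, Start → Client is not contained in any single fragment, but the restricted closure of its left-hand side across the fragments still reaches the right-hand side; the remaining FDs each lie inside some fragment. All dependencies are preserved.

lossless and dependency-preserving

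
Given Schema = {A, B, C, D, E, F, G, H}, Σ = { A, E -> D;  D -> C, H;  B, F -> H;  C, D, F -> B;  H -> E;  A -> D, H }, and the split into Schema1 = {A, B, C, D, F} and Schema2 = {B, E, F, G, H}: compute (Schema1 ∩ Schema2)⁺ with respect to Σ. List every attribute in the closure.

Schema1 ∩ Schema2 = {B, F}.
B, F → H applies, adding H
H → E applies, adding E
Closure: {B, E, F, H}.

B, E, F, H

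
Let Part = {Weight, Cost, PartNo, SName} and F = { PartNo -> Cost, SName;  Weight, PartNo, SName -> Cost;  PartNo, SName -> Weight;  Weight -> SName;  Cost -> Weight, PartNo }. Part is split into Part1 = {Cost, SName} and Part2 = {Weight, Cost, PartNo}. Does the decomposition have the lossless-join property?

Common attributes: Part1 ∩ Part2 = {Cost}.
Closure of {Cost}: Cost → Weight, PartNo applies, adding Weight, PartNo; PartNo → Cost, SName applies, adding SName. So (Cost)⁺ = {Weight, Cost, PartNo, SName}.
This closure contains every attribute of Part1, so Part1 ∩ Part2 → Part1. The join is lossless.

Yes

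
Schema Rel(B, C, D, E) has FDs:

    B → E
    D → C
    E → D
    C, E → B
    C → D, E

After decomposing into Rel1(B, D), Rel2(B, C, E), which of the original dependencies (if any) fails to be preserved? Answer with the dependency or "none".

B → E lies within Rel2.
D → C: restricted closure across fragments reaches C.
E → D: restricted closure across fragments reaches D.
C, E → B lies within Rel2.
C → D, E: restricted closure across fragments reaches D, E.
Every dependency is enforceable on the fragments, so the decomposition is dependency-preserving.

none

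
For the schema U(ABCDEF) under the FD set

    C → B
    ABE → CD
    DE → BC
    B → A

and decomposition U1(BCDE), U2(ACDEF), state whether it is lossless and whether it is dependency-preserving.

Lossless test: (CDE)⁺ = {ABCDE}, which contains all of one fragment — lossless.
Dependency preservation: the restricted closure of {B} across the fragments never reaches {A}, so B → A cannot be enforced without a join — not preserved.

lossless but not dependency-preserving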